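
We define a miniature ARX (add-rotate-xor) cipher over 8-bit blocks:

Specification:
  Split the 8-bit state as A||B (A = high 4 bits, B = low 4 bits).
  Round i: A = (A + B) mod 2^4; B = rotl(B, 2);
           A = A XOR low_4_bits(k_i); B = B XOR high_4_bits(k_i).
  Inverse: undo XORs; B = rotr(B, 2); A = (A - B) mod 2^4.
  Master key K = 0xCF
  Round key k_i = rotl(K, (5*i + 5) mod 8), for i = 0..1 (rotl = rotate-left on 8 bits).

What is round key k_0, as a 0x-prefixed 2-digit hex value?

K = 0xCF
k_0 = rotl(K, (5*0+5) mod 8) = rotl(K, 5) = 0xF9

0xF9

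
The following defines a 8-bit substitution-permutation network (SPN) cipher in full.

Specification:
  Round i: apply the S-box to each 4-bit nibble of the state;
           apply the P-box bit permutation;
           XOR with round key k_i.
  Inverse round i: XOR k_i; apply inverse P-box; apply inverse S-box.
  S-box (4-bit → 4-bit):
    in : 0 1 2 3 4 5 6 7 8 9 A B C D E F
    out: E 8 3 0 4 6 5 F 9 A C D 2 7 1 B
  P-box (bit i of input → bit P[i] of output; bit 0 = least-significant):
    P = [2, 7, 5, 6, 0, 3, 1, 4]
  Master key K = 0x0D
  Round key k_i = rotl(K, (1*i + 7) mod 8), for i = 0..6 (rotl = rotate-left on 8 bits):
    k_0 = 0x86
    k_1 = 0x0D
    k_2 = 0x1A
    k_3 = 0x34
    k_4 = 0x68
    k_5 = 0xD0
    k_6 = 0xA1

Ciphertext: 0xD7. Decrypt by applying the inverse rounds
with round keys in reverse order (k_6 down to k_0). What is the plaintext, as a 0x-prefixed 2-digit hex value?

s_0 = ciphertext = 0xD7
s_1 = InvRound(s_0, k_6) = 0xAB
s_2 = InvRound(s_1, k_5) = 0x7A
s_3 = InvRound(s_2, k_4) = 0xA3
s_4 = InvRound(s_3, k_3) = 0xB2
s_5 = InvRound(s_4, k_2) = 0xC5
s_6 = InvRound(s_5, k_1) = 0xC9
s_7 = InvRound(s_6, k_0) = 0xD8

0xD8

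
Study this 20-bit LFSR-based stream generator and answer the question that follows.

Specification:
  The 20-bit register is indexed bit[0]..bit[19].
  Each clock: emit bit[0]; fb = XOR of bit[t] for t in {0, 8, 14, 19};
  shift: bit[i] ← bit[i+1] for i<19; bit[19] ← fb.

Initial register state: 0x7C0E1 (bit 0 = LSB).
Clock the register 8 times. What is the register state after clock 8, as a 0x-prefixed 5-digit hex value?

0x6A7C0

reg_0 = 0x7C0E1
clock 1: out=1, reg = 0x3E070
clock 2: out=0, reg = 0x9F038
clock 3: out=0, reg = 0x4F81C
clock 4: out=0, reg = 0xA7C0E
clock 5: out=0, reg = 0x53E07
clock 6: out=1, reg = 0xA9F03
clock 7: out=1, reg = 0xD4F81
clock 8: out=1, reg = 0x6A7C0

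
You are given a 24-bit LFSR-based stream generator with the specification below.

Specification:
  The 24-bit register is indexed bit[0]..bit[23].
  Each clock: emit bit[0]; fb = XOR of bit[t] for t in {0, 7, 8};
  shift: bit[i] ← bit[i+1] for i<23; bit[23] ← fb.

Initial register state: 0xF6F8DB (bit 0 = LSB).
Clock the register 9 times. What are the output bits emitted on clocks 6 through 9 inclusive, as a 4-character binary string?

reg_0 = 0xF6F8DB
clock 1: out=1, reg = 0x7B7C6D
clock 2: out=1, reg = 0xBDBE36
clock 3: out=0, reg = 0x5EDF1B
clock 4: out=1, reg = 0x2F6F8D
clock 5: out=1, reg = 0x97B7C6
clock 6: out=0, reg = 0x4BDBE3
clock 7: out=1, reg = 0xA5EDF1
clock 8: out=1, reg = 0xD2F6F8
clock 9: out=0, reg = 0xE97B7C

0110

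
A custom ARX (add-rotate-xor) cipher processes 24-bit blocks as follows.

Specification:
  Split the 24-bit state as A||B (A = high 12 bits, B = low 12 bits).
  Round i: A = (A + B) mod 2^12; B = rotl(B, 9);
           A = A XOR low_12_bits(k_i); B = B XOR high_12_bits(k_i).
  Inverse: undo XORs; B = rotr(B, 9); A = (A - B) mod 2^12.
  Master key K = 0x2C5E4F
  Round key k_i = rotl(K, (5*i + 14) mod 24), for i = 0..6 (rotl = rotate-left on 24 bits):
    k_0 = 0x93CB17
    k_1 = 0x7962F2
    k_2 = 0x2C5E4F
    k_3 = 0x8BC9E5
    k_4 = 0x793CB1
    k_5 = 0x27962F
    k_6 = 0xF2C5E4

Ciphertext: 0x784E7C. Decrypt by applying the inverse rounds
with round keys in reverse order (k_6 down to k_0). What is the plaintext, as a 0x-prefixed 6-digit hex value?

0x75AC66

s_0 = ciphertext = 0x784E7C
s_1 = InvRound(s_0, k_6) = 0x7E0A80
s_2 = InvRound(s_1, k_5) = 0xA037CC
s_3 = InvRound(s_2, k_4) = 0x3BA2F8
s_4 = InvRound(s_3, k_3) = 0x83A225
s_5 = InvRound(s_4, k_2) = 0xF75700
s_6 = InvRound(s_5, k_1) = 0x8D74B0
s_7 = InvRound(s_6, k_0) = 0x75AC66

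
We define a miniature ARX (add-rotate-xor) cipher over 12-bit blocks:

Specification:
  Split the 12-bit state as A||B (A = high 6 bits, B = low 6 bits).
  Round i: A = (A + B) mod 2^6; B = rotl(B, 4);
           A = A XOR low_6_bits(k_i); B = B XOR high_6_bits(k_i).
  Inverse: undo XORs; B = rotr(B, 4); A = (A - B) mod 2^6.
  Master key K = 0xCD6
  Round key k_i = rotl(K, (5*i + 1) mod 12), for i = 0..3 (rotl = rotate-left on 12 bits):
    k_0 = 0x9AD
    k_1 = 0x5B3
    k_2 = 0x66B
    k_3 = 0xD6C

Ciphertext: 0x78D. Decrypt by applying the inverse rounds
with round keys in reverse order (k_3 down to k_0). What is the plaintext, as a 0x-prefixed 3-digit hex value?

s_0 = ciphertext = 0x78D
s_1 = InvRound(s_0, k_3) = 0x3E3
s_2 = InvRound(s_1, k_2) = 0xE6B
s_3 = InvRound(s_2, k_1) = 0x4F7
s_4 = InvRound(s_3, k_0) = 0xE45

0xE45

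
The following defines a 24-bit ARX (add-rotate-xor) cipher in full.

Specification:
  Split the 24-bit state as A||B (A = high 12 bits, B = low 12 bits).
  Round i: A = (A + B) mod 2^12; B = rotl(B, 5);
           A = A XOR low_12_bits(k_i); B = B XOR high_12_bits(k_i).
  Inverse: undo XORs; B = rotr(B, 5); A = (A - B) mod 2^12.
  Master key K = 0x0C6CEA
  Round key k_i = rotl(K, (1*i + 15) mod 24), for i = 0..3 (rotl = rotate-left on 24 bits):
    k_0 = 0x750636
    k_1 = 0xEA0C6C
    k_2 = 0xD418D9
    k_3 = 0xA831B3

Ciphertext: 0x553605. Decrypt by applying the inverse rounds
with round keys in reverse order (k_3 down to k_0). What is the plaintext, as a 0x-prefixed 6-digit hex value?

s_0 = ciphertext = 0x553605
s_1 = InvRound(s_0, k_3) = 0x17C364
s_2 = InvRound(s_1, k_2) = 0x6B42F1
s_3 = InvRound(s_2, k_1) = 0x1F68E2
s_4 = InvRound(s_3, k_0) = 0xE4397D

0xE4397D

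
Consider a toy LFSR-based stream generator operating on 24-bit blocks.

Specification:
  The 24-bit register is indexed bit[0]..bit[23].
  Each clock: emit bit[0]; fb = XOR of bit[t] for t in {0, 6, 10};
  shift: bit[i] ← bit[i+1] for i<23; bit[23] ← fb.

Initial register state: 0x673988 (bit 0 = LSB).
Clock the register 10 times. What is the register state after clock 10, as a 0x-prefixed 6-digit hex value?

0x2819CE

reg_0 = 0x673988
clock 1: out=0, reg = 0x339CC4
clock 2: out=0, reg = 0x19CE62
clock 3: out=0, reg = 0x0CE731
clock 4: out=1, reg = 0x067398
clock 5: out=0, reg = 0x0339CC
clock 6: out=0, reg = 0x819CE6
clock 7: out=0, reg = 0x40CE73
clock 8: out=1, reg = 0xA06739
clock 9: out=1, reg = 0x50339C
clock 10: out=0, reg = 0x2819CE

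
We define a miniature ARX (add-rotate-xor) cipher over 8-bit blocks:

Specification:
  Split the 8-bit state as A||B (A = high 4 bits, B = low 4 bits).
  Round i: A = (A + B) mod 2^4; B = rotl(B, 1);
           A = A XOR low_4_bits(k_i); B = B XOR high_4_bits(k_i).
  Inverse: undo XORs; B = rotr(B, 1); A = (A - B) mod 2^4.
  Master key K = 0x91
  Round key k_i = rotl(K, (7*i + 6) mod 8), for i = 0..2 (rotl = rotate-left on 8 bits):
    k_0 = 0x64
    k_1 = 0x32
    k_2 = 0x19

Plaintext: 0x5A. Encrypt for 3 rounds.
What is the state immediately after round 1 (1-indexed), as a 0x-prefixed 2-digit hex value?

s_0 = plaintext = 0x5A
s_1 = Round(s_0, k_0) = 0xB3
s_2 = Round(s_1, k_1) = 0xC5
s_3 = Round(s_2, k_2) = 0x8B

0xB3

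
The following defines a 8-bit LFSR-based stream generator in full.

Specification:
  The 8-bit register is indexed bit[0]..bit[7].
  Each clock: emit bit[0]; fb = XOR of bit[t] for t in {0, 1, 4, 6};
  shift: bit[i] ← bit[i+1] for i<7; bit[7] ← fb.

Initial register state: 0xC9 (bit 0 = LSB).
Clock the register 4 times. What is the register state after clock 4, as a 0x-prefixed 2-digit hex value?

0xAC

reg_0 = 0xC9
clock 1: out=1, reg = 0x64
clock 2: out=0, reg = 0xB2
clock 3: out=0, reg = 0x59
clock 4: out=1, reg = 0xAC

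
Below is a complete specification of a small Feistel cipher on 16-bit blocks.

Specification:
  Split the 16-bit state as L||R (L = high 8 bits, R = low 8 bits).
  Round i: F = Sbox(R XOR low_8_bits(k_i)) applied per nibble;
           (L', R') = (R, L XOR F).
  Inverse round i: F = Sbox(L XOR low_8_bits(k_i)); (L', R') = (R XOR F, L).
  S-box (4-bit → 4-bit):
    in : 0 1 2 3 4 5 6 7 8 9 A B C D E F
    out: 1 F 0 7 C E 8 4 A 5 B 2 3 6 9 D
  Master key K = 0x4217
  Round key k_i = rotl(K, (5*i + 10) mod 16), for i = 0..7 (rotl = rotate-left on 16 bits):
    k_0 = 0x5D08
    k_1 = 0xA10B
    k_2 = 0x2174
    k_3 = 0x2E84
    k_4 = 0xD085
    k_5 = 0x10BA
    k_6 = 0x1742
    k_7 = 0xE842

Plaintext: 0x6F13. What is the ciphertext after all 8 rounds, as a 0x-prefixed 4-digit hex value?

0x498E

s_0 = plaintext = 0x6F13
s_1 = Round(s_0, k_0) = 0x139D
s_2 = Round(s_1, k_1) = 0x9D4B
s_3 = Round(s_2, k_2) = 0x4BE0
s_4 = Round(s_3, k_3) = 0xE0C7
s_5 = Round(s_4, k_4) = 0xC720
s_6 = Round(s_5, k_5) = 0x209C
s_7 = Round(s_6, k_6) = 0x9C49
s_8 = Round(s_7, k_7) = 0x498E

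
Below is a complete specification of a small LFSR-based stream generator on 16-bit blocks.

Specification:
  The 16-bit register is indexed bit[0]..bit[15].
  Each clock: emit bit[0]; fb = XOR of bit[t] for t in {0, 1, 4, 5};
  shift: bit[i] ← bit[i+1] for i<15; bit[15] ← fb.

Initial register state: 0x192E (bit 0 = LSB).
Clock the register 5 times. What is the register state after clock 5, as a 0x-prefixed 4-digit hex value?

0x10C9

reg_0 = 0x192E
clock 1: out=0, reg = 0x0C97
clock 2: out=1, reg = 0x864B
clock 3: out=1, reg = 0x4325
clock 4: out=1, reg = 0x2192
clock 5: out=0, reg = 0x10C9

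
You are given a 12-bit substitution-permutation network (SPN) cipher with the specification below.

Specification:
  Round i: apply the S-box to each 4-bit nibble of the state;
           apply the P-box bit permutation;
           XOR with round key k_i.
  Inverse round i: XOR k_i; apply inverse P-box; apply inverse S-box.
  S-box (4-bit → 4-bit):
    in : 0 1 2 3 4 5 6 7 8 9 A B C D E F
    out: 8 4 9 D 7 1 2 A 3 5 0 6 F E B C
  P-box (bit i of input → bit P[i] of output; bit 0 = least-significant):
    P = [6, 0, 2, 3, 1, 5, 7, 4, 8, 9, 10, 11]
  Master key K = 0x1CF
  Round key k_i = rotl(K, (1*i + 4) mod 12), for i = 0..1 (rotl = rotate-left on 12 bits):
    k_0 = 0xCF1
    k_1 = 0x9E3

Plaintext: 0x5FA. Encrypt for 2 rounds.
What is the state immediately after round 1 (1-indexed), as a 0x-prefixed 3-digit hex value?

0xD61

s_0 = plaintext = 0x5FA
s_1 = Round(s_0, k_0) = 0xD61
s_2 = Round(s_1, k_1) = 0x7C7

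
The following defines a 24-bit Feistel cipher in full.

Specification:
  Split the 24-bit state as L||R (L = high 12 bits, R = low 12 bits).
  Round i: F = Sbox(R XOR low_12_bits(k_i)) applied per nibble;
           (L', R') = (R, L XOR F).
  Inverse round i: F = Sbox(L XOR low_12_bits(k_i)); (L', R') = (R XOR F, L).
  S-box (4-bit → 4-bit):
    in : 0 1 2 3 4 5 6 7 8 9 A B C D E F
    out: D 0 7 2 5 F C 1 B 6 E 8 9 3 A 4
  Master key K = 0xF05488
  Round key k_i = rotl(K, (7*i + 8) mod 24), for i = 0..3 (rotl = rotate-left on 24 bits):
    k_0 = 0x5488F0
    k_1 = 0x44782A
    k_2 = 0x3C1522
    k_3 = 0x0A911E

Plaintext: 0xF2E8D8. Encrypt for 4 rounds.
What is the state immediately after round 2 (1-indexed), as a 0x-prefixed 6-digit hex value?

s_0 = plaintext = 0xF2E8D8
s_1 = Round(s_0, k_0) = 0x8D8255
s_2 = Round(s_1, k_1) = 0x2556CC
s_3 = Round(s_2, k_2) = 0x6CC0FF
s_4 = Round(s_3, k_3) = 0x0FF66C

0x2556CC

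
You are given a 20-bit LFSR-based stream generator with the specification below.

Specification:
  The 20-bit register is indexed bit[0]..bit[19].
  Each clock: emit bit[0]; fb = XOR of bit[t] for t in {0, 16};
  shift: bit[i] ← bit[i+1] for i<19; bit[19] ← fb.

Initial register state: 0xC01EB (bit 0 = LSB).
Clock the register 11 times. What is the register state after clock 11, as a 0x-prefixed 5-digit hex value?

0x12F80

reg_0 = 0xC01EB
clock 1: out=1, reg = 0xE00F5
clock 2: out=1, reg = 0xF007A
clock 3: out=0, reg = 0xF803D
clock 4: out=1, reg = 0x7C01E
clock 5: out=0, reg = 0xBE00F
clock 6: out=1, reg = 0x5F007
clock 7: out=1, reg = 0x2F803
clock 8: out=1, reg = 0x97C01
clock 9: out=1, reg = 0x4BE00
clock 10: out=0, reg = 0x25F00
clock 11: out=0, reg = 0x12F80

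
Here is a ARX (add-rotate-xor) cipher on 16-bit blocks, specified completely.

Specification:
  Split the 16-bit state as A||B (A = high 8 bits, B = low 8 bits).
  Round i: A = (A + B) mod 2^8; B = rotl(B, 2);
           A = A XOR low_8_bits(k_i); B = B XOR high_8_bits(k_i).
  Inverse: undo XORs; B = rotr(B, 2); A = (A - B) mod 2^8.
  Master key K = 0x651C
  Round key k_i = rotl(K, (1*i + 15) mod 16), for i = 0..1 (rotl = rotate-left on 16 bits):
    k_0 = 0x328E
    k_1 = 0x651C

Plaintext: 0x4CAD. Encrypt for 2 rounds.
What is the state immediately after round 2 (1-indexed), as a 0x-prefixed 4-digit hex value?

0xE777

s_0 = plaintext = 0x4CAD
s_1 = Round(s_0, k_0) = 0x7784
s_2 = Round(s_1, k_1) = 0xE777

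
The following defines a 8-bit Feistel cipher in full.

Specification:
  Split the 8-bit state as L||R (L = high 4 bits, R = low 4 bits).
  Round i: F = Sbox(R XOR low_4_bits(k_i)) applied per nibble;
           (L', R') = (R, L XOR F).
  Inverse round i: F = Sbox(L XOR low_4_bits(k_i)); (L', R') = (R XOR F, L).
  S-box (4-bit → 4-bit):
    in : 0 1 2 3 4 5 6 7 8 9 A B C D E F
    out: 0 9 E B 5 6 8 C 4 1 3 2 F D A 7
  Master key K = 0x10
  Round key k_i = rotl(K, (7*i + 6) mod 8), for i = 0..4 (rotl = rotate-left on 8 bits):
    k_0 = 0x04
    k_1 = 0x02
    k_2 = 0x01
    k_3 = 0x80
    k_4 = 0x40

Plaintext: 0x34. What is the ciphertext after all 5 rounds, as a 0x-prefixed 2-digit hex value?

0x22

s_0 = plaintext = 0x34
s_1 = Round(s_0, k_0) = 0x43
s_2 = Round(s_1, k_1) = 0x3D
s_3 = Round(s_2, k_2) = 0xDC
s_4 = Round(s_3, k_3) = 0xC2
s_5 = Round(s_4, k_4) = 0x22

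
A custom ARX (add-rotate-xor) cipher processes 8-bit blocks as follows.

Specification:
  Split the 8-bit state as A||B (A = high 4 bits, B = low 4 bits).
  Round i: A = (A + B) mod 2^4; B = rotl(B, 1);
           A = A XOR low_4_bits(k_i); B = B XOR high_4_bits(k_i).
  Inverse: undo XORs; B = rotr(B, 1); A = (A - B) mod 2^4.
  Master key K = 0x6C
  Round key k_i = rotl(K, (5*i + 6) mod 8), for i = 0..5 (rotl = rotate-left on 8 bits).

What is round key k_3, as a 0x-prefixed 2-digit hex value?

0x8D

K = 0x6C
k_0 = rotl(K, (5*0+6) mod 8) = rotl(K, 6) = 0x1B
k_1 = rotl(K, (5*1+6) mod 8) = rotl(K, 3) = 0x63
k_2 = rotl(K, (5*2+6) mod 8) = rotl(K, 0) = 0x6C
k_3 = rotl(K, (5*3+6) mod 8) = rotl(K, 5) = 0x8D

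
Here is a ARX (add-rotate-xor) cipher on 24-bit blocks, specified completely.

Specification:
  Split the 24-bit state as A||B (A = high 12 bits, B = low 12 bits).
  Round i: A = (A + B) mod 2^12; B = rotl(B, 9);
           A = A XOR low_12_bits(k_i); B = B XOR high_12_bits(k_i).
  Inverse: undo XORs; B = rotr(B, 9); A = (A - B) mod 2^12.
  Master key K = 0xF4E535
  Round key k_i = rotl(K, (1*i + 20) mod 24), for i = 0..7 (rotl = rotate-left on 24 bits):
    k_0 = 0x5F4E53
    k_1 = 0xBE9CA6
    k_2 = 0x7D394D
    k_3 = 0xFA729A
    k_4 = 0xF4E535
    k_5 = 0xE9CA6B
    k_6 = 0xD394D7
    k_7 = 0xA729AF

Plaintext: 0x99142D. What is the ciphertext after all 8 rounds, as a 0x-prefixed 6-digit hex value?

s_0 = plaintext = 0x99142D
s_1 = Round(s_0, k_0) = 0x3EDF71
s_2 = Round(s_1, k_1) = 0xFF8807
s_3 = Round(s_2, k_2) = 0xEB28D3
s_4 = Round(s_3, k_3) = 0x51F8BD
s_5 = Round(s_4, k_4) = 0x8E9459
s_6 = Round(s_5, k_5) = 0x729C17
s_7 = Round(s_6, k_6) = 0x7972BB
s_8 = Round(s_7, k_7) = 0x3FDC25

0x3FDC25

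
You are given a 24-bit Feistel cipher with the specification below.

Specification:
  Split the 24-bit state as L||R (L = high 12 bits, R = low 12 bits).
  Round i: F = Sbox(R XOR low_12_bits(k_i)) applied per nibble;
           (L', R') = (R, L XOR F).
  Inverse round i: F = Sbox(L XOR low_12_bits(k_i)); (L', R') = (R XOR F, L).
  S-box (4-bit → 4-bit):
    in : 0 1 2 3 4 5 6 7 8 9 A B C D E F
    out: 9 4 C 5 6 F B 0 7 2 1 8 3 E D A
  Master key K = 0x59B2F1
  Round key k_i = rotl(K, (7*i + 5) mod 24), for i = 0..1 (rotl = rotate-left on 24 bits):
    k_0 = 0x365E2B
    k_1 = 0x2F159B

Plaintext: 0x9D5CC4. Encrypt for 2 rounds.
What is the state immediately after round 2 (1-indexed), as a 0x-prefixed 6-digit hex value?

s_0 = plaintext = 0x9D5CC4
s_1 = Round(s_0, k_0) = 0xCC450F
s_2 = Round(s_1, k_1) = 0x50F5E2

0x50F5E2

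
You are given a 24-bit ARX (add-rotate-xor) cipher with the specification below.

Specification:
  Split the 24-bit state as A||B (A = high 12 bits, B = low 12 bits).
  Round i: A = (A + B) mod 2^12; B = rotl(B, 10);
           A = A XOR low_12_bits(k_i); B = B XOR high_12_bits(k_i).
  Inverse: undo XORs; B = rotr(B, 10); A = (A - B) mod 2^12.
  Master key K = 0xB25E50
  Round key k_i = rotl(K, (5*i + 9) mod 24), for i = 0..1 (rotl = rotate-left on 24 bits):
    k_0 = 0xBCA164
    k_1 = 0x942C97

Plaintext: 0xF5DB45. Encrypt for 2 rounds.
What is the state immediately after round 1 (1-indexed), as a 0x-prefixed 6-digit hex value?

s_0 = plaintext = 0xF5DB45
s_1 = Round(s_0, k_0) = 0xBC6D1B
s_2 = Round(s_1, k_1) = 0x476604

0xBC6D1B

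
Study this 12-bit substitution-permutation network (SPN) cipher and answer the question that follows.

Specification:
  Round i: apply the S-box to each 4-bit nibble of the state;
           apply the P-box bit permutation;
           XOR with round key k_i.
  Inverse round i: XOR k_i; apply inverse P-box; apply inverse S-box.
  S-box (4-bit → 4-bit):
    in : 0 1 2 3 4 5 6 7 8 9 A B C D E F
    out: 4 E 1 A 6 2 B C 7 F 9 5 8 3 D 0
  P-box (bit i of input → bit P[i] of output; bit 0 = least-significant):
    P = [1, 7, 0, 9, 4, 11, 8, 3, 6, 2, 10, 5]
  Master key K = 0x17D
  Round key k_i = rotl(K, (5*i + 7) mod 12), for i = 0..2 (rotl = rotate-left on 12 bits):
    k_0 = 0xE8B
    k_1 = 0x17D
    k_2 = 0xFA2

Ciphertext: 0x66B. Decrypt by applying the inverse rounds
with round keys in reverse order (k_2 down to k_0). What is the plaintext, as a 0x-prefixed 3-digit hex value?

0x9A5

s_0 = ciphertext = 0x66B
s_1 = InvRound(s_0, k_2) = 0x214
s_2 = InvRound(s_1, k_1) = 0xA77
s_3 = InvRound(s_2, k_0) = 0x9A5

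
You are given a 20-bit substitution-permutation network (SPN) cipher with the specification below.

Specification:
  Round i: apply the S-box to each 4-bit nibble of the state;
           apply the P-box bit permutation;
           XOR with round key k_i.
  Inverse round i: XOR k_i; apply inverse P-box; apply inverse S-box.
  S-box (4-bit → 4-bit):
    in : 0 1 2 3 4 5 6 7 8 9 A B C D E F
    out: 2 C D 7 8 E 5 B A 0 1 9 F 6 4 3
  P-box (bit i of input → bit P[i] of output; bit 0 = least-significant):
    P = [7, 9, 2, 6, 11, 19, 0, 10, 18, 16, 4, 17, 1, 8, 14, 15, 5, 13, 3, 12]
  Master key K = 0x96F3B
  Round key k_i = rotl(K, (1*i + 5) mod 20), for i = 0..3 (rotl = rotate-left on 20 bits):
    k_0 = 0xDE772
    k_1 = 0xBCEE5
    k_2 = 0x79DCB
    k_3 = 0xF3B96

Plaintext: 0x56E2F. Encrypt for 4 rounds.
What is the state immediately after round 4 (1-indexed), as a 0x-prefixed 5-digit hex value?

0x2C2B1

s_0 = plaintext = 0x56E2F
s_1 = Round(s_0, k_0) = 0xD99E9
s_2 = Round(s_1, k_1) = 0xBEEEC
s_3 = Round(s_2, k_2) = 0x7CF3E
s_4 = Round(s_3, k_3) = 0x2C2B1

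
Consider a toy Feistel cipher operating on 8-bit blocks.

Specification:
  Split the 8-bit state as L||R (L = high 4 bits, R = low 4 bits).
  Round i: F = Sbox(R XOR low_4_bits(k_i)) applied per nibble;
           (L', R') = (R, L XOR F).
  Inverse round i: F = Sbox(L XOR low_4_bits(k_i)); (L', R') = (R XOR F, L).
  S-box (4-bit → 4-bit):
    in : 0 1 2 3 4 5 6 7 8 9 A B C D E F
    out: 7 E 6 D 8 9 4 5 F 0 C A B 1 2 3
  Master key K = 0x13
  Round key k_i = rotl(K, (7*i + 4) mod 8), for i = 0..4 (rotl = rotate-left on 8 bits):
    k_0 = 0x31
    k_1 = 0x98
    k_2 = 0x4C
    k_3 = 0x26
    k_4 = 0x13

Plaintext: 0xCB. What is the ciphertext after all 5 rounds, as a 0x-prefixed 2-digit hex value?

s_0 = plaintext = 0xCB
s_1 = Round(s_0, k_0) = 0xB0
s_2 = Round(s_1, k_1) = 0x04
s_3 = Round(s_2, k_2) = 0x4F
s_4 = Round(s_3, k_3) = 0xF4
s_5 = Round(s_4, k_4) = 0x4A

0x4A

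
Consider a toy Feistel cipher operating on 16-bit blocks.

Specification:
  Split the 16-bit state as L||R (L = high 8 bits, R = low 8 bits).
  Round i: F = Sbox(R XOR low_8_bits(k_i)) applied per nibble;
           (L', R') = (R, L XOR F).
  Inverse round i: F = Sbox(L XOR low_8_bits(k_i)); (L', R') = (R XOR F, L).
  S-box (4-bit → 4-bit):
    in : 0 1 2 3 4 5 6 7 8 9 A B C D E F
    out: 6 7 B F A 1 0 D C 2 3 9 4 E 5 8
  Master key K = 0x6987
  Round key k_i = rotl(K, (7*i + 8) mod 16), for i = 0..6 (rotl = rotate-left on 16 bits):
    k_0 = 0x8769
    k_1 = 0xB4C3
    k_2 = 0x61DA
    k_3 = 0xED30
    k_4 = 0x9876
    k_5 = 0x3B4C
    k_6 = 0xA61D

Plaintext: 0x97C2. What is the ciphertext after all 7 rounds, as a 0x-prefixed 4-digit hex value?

s_0 = plaintext = 0x97C2
s_1 = Round(s_0, k_0) = 0xC2AE
s_2 = Round(s_1, k_1) = 0xAECC
s_3 = Round(s_2, k_2) = 0xCCDE
s_4 = Round(s_3, k_3) = 0xDE99
s_5 = Round(s_4, k_4) = 0x9986
s_6 = Round(s_5, k_5) = 0x86DA
s_7 = Round(s_6, k_6) = 0xDACB

0xDACB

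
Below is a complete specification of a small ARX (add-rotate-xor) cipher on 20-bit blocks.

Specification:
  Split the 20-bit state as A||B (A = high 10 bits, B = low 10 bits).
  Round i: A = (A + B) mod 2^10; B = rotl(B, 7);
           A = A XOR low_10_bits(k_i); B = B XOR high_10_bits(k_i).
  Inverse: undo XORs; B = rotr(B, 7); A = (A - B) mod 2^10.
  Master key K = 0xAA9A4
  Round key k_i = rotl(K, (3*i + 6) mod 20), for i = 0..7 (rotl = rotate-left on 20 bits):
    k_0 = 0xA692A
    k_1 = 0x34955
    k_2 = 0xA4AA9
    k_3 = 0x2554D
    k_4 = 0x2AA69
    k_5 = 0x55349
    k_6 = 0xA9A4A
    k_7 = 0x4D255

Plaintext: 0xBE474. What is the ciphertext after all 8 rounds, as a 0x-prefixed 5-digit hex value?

0x2AA02

s_0 = plaintext = 0xBE474
s_1 = Round(s_0, k_0) = 0x91C94
s_2 = Round(s_1, k_1) = 0xE3AC0
s_3 = Round(s_2, k_2) = 0x39ECA
s_4 = Round(s_3, k_3) = 0xBF1CC
s_5 = Round(s_4, k_4) = 0xA8693
s_6 = Round(s_5, k_5) = 0x9F486
s_7 = Round(s_6, k_6) = 0x525B6
s_8 = Round(s_7, k_7) = 0x2AA02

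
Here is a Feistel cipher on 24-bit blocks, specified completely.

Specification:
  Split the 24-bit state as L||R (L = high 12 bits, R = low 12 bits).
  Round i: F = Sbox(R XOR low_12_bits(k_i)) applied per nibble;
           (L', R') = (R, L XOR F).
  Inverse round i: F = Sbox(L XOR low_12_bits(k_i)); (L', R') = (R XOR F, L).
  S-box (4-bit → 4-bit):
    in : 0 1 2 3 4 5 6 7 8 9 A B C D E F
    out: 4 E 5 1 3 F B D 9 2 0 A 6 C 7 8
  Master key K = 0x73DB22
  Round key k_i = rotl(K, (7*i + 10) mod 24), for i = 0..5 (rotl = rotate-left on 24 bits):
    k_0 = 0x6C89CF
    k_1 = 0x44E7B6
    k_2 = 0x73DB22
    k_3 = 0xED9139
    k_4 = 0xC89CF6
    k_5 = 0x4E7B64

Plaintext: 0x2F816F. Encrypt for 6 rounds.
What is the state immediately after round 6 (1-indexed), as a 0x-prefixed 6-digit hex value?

0x11A16A

s_0 = plaintext = 0x2F816F
s_1 = Round(s_0, k_0) = 0x16FBFC
s_2 = Round(s_1, k_1) = 0xBFC75F
s_3 = Round(s_2, k_2) = 0x75FD20
s_4 = Round(s_3, k_3) = 0xD201BD
s_5 = Round(s_4, k_4) = 0x1BD11A
s_6 = Round(s_5, k_5) = 0x11A16A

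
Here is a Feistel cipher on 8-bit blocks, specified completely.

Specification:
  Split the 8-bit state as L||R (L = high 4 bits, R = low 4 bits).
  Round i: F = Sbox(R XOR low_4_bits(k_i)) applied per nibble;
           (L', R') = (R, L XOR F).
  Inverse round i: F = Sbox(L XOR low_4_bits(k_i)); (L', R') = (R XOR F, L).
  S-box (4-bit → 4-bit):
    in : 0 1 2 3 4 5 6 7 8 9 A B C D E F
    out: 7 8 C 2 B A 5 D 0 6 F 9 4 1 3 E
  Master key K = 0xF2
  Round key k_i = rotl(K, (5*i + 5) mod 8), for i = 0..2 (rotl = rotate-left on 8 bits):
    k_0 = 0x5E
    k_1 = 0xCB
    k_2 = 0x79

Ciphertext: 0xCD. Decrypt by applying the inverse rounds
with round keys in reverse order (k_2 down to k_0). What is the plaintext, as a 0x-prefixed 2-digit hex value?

s_0 = ciphertext = 0xCD
s_1 = InvRound(s_0, k_2) = 0x7C
s_2 = InvRound(s_1, k_1) = 0x87
s_3 = InvRound(s_2, k_0) = 0x28

0x28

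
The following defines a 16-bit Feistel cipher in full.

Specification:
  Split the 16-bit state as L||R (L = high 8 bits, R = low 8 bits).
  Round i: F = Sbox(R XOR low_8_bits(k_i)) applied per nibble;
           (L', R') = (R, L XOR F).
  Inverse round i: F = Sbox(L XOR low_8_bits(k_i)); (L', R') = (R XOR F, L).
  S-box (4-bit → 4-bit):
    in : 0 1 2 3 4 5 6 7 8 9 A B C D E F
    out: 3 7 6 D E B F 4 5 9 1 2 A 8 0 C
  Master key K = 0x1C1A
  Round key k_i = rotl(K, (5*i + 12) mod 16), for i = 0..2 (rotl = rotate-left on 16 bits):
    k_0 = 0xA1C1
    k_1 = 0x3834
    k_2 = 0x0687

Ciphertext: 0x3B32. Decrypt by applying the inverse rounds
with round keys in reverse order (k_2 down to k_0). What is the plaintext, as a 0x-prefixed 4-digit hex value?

0x8B51

s_0 = ciphertext = 0x3B32
s_1 = InvRound(s_0, k_2) = 0x183B
s_2 = InvRound(s_1, k_1) = 0x5118
s_3 = InvRound(s_2, k_0) = 0x8B51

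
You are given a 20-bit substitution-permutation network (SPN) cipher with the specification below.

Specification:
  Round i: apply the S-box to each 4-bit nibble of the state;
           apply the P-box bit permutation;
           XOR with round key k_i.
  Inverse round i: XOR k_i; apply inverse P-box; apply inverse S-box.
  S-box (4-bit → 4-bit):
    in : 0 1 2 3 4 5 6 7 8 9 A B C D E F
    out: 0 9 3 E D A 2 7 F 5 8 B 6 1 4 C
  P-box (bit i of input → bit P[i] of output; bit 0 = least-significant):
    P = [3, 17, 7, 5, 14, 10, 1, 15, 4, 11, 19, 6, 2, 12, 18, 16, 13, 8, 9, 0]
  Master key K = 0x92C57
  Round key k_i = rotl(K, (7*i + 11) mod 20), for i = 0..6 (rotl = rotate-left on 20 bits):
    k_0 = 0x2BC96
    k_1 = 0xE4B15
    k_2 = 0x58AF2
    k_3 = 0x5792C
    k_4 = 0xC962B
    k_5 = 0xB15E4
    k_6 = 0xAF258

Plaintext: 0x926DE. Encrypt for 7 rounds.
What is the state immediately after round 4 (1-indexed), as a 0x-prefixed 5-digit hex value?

s_0 = plaintext = 0x926DE
s_1 = Round(s_0, k_0) = 0x2C612
s_2 = Round(s_1, k_1) = 0x8B21D
s_3 = Round(s_2, k_2) = 0x471EF
s_4 = Round(s_3, k_3) = 0x14BDB
s_5 = Round(s_4, k_4) = 0xBFE56
s_6 = Round(s_5, k_5) = 0x4B0E5
s_7 = Round(s_6, k_6) = 0x9C07F

0x14BDB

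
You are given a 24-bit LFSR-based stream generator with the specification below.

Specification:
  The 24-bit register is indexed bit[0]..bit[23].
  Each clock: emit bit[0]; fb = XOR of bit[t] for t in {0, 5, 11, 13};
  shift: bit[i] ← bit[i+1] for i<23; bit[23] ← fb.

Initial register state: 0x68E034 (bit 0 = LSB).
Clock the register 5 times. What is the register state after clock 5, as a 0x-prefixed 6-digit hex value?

0x734701

reg_0 = 0x68E034
clock 1: out=0, reg = 0x34701A
clock 2: out=0, reg = 0x9A380D
clock 3: out=1, reg = 0xCD1C06
clock 4: out=0, reg = 0xE68E03
clock 5: out=1, reg = 0x734701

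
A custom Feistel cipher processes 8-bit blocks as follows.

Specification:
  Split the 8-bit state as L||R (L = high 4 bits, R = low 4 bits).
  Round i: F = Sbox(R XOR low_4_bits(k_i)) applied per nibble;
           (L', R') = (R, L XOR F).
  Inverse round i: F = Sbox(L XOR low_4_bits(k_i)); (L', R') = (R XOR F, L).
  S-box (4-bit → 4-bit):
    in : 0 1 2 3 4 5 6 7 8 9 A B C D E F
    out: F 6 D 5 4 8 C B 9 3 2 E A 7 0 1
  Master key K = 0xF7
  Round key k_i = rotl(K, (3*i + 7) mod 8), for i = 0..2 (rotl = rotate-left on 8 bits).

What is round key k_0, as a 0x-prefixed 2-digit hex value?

K = 0xF7
k_0 = rotl(K, (3*0+7) mod 8) = rotl(K, 7) = 0xFB

0xFB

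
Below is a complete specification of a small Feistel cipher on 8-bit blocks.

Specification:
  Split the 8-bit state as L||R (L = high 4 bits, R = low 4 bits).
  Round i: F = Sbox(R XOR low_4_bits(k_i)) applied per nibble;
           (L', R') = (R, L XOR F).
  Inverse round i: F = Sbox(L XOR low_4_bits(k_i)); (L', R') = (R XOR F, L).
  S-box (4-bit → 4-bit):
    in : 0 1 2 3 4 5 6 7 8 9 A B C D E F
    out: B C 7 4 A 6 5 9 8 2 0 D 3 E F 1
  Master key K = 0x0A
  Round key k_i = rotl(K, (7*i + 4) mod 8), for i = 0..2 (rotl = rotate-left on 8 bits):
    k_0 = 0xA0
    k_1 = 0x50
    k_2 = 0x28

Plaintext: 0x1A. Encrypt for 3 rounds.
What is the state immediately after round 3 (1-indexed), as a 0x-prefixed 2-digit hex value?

s_0 = plaintext = 0x1A
s_1 = Round(s_0, k_0) = 0xA1
s_2 = Round(s_1, k_1) = 0x16
s_3 = Round(s_2, k_2) = 0x6E

0x6E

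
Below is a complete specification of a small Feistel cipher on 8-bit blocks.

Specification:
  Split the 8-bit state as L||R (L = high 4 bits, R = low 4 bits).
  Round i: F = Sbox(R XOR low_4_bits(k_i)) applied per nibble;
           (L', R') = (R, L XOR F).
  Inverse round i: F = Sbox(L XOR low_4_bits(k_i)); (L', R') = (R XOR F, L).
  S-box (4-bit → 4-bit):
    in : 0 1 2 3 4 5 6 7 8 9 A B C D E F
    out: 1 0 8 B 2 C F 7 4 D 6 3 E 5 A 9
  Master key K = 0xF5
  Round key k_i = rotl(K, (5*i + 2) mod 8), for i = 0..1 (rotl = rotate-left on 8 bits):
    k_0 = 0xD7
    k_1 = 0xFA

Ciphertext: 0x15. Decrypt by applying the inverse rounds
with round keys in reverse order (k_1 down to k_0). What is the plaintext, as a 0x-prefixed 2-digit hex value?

0x16

s_0 = ciphertext = 0x15
s_1 = InvRound(s_0, k_1) = 0x61
s_2 = InvRound(s_1, k_0) = 0x16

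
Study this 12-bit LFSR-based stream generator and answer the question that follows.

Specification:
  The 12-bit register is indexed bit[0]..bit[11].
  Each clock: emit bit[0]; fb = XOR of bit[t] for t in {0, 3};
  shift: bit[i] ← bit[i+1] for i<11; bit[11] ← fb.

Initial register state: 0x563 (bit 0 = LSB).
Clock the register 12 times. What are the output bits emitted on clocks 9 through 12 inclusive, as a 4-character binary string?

reg_0 = 0x563
clock 1: out=1, reg = 0xAB1
clock 2: out=1, reg = 0xD58
clock 3: out=0, reg = 0xEAC
clock 4: out=0, reg = 0xF56
clock 5: out=0, reg = 0x7AB
clock 6: out=1, reg = 0x3D5
clock 7: out=1, reg = 0x9EA
clock 8: out=0, reg = 0xCF5
clock 9: out=1, reg = 0xE7A
clock 10: out=0, reg = 0xF3D
clock 11: out=1, reg = 0x79E
clock 12: out=0, reg = 0xBCF

1010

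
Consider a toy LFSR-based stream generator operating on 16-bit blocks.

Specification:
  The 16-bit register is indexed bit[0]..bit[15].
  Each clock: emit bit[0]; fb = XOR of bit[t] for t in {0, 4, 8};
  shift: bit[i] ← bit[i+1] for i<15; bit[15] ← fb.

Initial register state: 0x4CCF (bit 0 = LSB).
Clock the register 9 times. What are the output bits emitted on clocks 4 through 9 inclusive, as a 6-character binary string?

100110

reg_0 = 0x4CCF
clock 1: out=1, reg = 0xA667
clock 2: out=1, reg = 0xD333
clock 3: out=1, reg = 0xE999
clock 4: out=1, reg = 0xF4CC
clock 5: out=0, reg = 0x7A66
clock 6: out=0, reg = 0x3D33
clock 7: out=1, reg = 0x9E99
clock 8: out=1, reg = 0x4F4C
clock 9: out=0, reg = 0xA7A6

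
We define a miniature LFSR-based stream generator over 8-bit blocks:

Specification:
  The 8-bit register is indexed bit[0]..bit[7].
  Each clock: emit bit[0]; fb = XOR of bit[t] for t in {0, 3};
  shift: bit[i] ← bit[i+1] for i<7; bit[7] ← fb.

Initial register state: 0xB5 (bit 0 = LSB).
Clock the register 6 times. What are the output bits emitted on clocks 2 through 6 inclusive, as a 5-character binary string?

01011

reg_0 = 0xB5
clock 1: out=1, reg = 0xDA
clock 2: out=0, reg = 0xED
clock 3: out=1, reg = 0x76
clock 4: out=0, reg = 0x3B
clock 5: out=1, reg = 0x1D
clock 6: out=1, reg = 0x0E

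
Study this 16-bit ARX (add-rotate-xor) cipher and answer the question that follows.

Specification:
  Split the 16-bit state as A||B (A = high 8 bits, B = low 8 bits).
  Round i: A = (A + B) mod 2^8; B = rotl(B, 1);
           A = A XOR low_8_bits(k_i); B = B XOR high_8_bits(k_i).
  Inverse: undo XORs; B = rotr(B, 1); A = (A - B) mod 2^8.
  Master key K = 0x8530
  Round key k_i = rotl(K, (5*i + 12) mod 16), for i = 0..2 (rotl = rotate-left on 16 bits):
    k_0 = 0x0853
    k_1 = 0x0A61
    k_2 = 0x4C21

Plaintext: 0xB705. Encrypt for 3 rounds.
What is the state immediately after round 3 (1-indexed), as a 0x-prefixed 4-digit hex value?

0xBF50

s_0 = plaintext = 0xB705
s_1 = Round(s_0, k_0) = 0xEF02
s_2 = Round(s_1, k_1) = 0x900E
s_3 = Round(s_2, k_2) = 0xBF50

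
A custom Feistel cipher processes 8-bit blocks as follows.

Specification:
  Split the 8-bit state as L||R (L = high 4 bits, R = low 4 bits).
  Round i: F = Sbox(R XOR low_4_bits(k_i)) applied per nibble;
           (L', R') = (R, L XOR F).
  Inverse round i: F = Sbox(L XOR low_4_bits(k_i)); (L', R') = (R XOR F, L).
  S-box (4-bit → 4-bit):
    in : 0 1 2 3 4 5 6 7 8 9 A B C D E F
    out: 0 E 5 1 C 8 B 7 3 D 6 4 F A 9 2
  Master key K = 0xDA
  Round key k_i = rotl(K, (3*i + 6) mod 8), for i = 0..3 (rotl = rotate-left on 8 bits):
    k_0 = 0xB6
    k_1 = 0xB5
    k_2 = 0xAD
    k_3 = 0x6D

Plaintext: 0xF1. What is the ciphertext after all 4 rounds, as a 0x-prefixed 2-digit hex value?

0x32

s_0 = plaintext = 0xF1
s_1 = Round(s_0, k_0) = 0x18
s_2 = Round(s_1, k_1) = 0x8B
s_3 = Round(s_2, k_2) = 0xB3
s_4 = Round(s_3, k_3) = 0x32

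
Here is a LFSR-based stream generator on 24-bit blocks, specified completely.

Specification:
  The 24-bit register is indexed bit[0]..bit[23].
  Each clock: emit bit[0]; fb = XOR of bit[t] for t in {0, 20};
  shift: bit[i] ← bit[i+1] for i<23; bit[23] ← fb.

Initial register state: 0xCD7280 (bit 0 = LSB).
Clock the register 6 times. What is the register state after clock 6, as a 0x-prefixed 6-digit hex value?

reg_0 = 0xCD7280
clock 1: out=0, reg = 0x66B940
clock 2: out=0, reg = 0x335CA0
clock 3: out=0, reg = 0x99AE50
clock 4: out=0, reg = 0xCCD728
clock 5: out=0, reg = 0x666B94
clock 6: out=0, reg = 0x3335CA

0x3335CA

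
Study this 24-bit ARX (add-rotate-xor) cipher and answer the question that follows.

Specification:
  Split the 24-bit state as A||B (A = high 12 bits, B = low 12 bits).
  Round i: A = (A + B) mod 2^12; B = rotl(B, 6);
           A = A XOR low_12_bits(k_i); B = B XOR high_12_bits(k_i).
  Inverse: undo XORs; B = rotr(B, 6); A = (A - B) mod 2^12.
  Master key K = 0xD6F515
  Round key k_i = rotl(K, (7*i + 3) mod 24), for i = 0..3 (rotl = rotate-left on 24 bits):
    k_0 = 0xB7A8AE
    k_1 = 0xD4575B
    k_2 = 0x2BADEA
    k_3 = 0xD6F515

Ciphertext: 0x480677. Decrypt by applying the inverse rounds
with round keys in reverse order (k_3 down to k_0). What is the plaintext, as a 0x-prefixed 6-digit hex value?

s_0 = ciphertext = 0x480677
s_1 = InvRound(s_0, k_3) = 0xB6962C
s_2 = InvRound(s_1, k_2) = 0x0F1592
s_3 = InvRound(s_2, k_1) = 0x1C75E3
s_4 = InvRound(s_3, k_0) = 0x2EF67A

0x2EF67A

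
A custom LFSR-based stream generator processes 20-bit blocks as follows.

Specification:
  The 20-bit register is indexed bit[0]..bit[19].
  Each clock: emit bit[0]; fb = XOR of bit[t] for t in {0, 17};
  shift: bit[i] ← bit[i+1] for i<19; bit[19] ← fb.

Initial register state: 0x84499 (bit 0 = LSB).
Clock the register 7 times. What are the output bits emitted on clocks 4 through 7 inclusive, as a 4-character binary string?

reg_0 = 0x84499
clock 1: out=1, reg = 0xC224C
clock 2: out=0, reg = 0x61126
clock 3: out=0, reg = 0xB0893
clock 4: out=1, reg = 0x58449
clock 5: out=1, reg = 0xAC224
clock 6: out=0, reg = 0xD6112
clock 7: out=0, reg = 0x6B089

1100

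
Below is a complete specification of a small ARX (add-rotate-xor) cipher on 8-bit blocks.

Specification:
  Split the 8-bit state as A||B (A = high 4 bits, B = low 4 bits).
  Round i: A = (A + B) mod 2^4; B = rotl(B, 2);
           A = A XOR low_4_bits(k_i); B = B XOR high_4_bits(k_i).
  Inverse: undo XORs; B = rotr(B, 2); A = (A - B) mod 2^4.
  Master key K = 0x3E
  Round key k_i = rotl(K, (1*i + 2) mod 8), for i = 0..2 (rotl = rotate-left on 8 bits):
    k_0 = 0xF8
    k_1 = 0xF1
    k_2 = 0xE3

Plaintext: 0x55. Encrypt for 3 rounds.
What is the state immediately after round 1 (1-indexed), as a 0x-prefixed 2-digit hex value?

0x2A

s_0 = plaintext = 0x55
s_1 = Round(s_0, k_0) = 0x2A
s_2 = Round(s_1, k_1) = 0xD5
s_3 = Round(s_2, k_2) = 0x1B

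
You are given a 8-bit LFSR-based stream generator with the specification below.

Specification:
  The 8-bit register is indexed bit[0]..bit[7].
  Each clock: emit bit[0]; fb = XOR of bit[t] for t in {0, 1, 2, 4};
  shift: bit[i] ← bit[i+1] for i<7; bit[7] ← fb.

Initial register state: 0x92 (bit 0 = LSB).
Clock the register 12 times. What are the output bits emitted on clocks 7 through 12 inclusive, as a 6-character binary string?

reg_0 = 0x92
clock 1: out=0, reg = 0x49
clock 2: out=1, reg = 0xA4
clock 3: out=0, reg = 0xD2
clock 4: out=0, reg = 0x69
clock 5: out=1, reg = 0xB4
clock 6: out=0, reg = 0x5A
clock 7: out=0, reg = 0x2D
clock 8: out=1, reg = 0x16
clock 9: out=0, reg = 0x8B
clock 10: out=1, reg = 0x45
clock 11: out=1, reg = 0x22
clock 12: out=0, reg = 0x91

010110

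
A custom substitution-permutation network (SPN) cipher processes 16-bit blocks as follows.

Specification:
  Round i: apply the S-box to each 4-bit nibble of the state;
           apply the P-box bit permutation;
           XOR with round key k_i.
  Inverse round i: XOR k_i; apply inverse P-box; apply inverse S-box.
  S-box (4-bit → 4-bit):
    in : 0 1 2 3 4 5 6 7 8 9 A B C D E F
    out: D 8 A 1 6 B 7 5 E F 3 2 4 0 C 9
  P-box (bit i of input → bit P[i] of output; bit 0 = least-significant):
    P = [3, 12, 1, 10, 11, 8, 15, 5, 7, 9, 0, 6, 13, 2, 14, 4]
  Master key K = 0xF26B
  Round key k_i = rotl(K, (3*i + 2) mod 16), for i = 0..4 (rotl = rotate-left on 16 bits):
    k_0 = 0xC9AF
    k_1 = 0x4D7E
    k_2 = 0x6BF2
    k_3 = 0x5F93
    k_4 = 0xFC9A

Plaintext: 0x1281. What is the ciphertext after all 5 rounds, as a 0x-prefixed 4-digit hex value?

0x7CE7

s_0 = plaintext = 0x1281
s_1 = Round(s_0, k_0) = 0x4EDF
s_2 = Round(s_1, k_1) = 0x0933
s_3 = Round(s_2, k_2) = 0x012B
s_4 = Round(s_3, k_3) = 0x2EE3
s_5 = Round(s_4, k_4) = 0x7CE7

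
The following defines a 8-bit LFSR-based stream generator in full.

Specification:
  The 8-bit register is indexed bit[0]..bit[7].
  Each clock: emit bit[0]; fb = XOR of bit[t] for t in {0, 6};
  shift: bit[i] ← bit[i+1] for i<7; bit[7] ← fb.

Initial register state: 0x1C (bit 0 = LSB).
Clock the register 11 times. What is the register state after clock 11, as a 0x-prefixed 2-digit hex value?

reg_0 = 0x1C
clock 1: out=0, reg = 0x0E
clock 2: out=0, reg = 0x07
clock 3: out=1, reg = 0x83
clock 4: out=1, reg = 0xC1
clock 5: out=1, reg = 0x60
clock 6: out=0, reg = 0xB0
clock 7: out=0, reg = 0x58
clock 8: out=0, reg = 0xAC
clock 9: out=0, reg = 0x56
clock 10: out=0, reg = 0xAB
clock 11: out=1, reg = 0xD5

0xD5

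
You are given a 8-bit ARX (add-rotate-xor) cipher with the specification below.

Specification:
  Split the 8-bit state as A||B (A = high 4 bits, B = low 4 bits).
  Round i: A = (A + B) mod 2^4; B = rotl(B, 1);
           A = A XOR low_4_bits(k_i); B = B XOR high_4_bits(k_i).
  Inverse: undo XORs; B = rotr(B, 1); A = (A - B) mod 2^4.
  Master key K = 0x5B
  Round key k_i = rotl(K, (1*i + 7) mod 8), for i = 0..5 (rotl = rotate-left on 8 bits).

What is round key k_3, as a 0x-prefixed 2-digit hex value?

K = 0x5B
k_0 = rotl(K, (1*0+7) mod 8) = rotl(K, 7) = 0xAD
k_1 = rotl(K, (1*1+7) mod 8) = rotl(K, 0) = 0x5B
k_2 = rotl(K, (1*2+7) mod 8) = rotl(K, 1) = 0xB6
k_3 = rotl(K, (1*3+7) mod 8) = rotl(K, 2) = 0x6D

0x6D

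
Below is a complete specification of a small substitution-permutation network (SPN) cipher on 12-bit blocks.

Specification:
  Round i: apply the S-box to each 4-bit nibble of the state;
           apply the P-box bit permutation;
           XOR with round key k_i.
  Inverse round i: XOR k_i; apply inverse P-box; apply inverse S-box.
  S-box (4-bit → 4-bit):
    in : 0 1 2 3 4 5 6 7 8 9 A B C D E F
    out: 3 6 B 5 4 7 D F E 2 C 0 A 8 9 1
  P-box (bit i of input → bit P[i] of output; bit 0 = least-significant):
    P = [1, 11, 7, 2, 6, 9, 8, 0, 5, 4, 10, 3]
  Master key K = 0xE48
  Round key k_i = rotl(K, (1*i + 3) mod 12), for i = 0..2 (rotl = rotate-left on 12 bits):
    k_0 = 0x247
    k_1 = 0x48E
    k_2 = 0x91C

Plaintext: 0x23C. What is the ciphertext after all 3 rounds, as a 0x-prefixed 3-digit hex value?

s_0 = plaintext = 0x23C
s_1 = Round(s_0, k_0) = 0xB3B
s_2 = Round(s_1, k_1) = 0x5CE
s_3 = Round(s_2, k_2) = 0xF2B

0xF2B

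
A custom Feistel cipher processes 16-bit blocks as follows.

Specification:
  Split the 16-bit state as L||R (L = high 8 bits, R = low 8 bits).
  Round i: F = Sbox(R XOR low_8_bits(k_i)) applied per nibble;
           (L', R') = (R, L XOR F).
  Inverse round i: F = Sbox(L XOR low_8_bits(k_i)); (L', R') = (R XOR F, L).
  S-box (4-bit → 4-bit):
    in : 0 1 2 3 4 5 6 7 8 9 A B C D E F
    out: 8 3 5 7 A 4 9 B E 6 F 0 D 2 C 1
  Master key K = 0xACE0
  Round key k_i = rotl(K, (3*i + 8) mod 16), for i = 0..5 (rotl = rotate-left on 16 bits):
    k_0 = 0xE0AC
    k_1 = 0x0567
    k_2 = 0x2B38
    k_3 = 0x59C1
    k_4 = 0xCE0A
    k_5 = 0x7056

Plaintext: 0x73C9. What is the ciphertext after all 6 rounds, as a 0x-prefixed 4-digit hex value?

s_0 = plaintext = 0x73C9
s_1 = Round(s_0, k_0) = 0xC9E7
s_2 = Round(s_1, k_1) = 0xE721
s_3 = Round(s_2, k_2) = 0x21D1
s_4 = Round(s_3, k_3) = 0xD119
s_5 = Round(s_4, k_4) = 0x19E6
s_6 = Round(s_5, k_5) = 0xE611

0xE611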